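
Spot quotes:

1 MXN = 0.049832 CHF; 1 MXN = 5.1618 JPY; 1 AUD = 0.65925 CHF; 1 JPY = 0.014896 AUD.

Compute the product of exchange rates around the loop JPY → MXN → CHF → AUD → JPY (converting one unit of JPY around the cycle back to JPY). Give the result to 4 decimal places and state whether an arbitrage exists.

0.9831 (arbitrage exists)

Around JPY → MXN → CHF → AUD → JPY: 1 ÷ 5.1618 × 0.049832 ÷ 0.65925 ÷ 0.014896 = 0.983077
Product < 1; profitable direction is JPY → AUD → CHF → MXN → JPY.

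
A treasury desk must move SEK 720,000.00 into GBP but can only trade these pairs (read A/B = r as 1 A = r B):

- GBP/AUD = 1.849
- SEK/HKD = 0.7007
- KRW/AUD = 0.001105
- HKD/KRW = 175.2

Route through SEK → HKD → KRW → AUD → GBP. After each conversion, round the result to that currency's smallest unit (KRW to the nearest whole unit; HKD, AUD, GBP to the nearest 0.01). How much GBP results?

GBP 52,823.13

SEK 720,000.00 × 0.7007 = HKD 504,504.00
HKD 504,504.00 × 175.2 = KRW 88,389,101
KRW 88,389,101 × 0.001105 = AUD 97,669.96
AUD 97,669.96 ÷ 1.849 = GBP 52,823.13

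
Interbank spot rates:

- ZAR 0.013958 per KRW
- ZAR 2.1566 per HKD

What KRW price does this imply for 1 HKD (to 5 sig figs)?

1 HKD × 2.1566 = 2.1566 ZAR
2.1566 ZAR ÷ 0.013958 = 154.506 KRW

HKD/KRW = 154.51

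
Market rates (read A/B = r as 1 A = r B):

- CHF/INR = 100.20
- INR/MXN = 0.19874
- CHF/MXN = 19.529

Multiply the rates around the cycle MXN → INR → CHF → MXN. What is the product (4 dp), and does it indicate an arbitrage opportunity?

0.9807 (arbitrage exists)

Around MXN → INR → CHF → MXN: 1 ÷ 0.19874 ÷ 100.20 × 19.529 = 0.980679
Product < 1; profitable direction is MXN → CHF → INR → MXN.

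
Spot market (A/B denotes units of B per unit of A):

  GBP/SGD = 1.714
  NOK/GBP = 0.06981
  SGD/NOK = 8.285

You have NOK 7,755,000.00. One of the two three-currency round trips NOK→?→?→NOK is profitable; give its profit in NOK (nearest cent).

Profitable loop is NOK → SGD → GBP → NOK:
NOK 7,755,000.00 ÷ 8.285 = SGD 936,028.97
SGD 936,028.97 ÷ 1.714 = GBP 546,107.92
GBP 546,107.92 ÷ 0.06981 = NOK 7,822,774.90
Profit = NOK 7,822,774.90 − NOK 7,755,000.00

Profit: NOK 67,774.90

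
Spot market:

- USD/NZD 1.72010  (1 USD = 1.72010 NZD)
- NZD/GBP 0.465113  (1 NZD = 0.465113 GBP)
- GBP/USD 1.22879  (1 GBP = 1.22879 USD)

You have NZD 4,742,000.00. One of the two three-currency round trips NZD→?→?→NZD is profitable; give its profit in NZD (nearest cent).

Profit: NZD 81,604.67

Profitable loop is NZD → USD → GBP → NZD:
NZD 4,742,000.00 ÷ 1.72010 = USD 2,756,816.46
USD 2,756,816.46 ÷ 1.22879 = GBP 2,243,521.24
GBP 2,243,521.24 ÷ 0.465113 = NZD 4,823,604.67
Profit = NZD 4,823,604.67 − NZD 4,742,000.00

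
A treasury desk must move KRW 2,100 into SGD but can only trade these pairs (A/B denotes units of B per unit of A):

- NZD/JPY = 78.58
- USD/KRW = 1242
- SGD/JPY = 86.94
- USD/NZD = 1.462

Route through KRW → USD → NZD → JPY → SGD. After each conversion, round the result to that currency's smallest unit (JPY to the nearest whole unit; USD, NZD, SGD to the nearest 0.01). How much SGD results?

SGD 2.23

KRW 2,100 ÷ 1242 = USD 1.69
USD 1.69 × 1.462 = NZD 2.47
NZD 2.47 × 78.58 = JPY 194
JPY 194 ÷ 86.94 = SGD 2.23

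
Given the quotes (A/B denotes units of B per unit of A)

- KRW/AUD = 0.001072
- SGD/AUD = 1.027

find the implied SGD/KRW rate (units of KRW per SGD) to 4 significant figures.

SGD/KRW = 958.0

1 SGD × 1.027 = 1.027 AUD
1.027 AUD ÷ 0.001072 = 958.022 KRW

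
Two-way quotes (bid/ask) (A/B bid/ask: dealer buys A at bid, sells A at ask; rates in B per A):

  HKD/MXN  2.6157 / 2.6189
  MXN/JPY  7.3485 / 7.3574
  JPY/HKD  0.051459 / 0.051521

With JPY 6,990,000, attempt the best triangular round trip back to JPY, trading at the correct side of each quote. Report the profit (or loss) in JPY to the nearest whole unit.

Net profit: JPY 51,247

Best loop JPY → MXN → HKD → JPY:
JPY 6,990,000 ÷ 7.3574 (buy MXN at ask) = MXN 950,063.88
MXN 950,063.88 ÷ 2.6189 (buy HKD at ask) = HKD 362,772.11
HKD 362,772.11 ÷ 0.051521 (buy JPY at ask) = JPY 7,041,247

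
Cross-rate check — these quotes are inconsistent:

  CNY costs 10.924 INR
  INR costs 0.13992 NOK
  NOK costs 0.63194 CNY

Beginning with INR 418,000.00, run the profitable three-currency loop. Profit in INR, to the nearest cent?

Profitable loop is INR → CNY → NOK → INR:
INR 418,000.00 ÷ 10.924 = CNY 38,264.37
CNY 38,264.37 ÷ 0.63194 = NOK 60,550.64
NOK 60,550.64 ÷ 0.13992 = INR 432,751.86
Profit = INR 432,751.86 − INR 418,000.00

Profit: INR 14,751.86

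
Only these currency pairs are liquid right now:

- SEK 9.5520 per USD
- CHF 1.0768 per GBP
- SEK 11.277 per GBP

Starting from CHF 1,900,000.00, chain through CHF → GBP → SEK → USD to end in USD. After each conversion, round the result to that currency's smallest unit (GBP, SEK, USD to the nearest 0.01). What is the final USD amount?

USD 2,083,136.94

CHF 1,900,000.00 ÷ 1.0768 = GBP 1,764,487.37
GBP 1,764,487.37 × 11.277 = SEK 19,898,124.07
SEK 19,898,124.07 ÷ 9.5520 = USD 2,083,136.94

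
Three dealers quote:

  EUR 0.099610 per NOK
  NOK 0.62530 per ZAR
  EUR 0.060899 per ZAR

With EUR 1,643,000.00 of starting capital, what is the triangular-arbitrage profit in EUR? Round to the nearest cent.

Profitable loop is EUR → ZAR → NOK → EUR:
EUR 1,643,000.00 ÷ 0.060899 = ZAR 26,979,096.54
ZAR 26,979,096.54 × 0.62530 = NOK 16,870,029.06
NOK 16,870,029.06 × 0.099610 = EUR 1,680,423.60
Profit = EUR 1,680,423.60 − EUR 1,643,000.00

Profit: EUR 37,423.60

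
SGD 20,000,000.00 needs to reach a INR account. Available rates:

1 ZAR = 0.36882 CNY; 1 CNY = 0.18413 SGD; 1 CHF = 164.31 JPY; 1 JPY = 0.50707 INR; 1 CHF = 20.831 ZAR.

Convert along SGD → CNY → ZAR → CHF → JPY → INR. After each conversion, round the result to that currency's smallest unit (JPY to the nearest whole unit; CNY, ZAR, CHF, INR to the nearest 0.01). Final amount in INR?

SGD 20,000,000.00 ÷ 0.18413 = CNY 108,618,910.55
CNY 108,618,910.55 ÷ 0.36882 = ZAR 294,503,851.61
ZAR 294,503,851.61 ÷ 20.831 = CHF 14,137,768.31
CHF 14,137,768.31 × 164.31 = JPY 2,322,976,711
JPY 2,322,976,711 × 0.50707 = INR 1,177,911,800.85

INR 1,177,911,800.85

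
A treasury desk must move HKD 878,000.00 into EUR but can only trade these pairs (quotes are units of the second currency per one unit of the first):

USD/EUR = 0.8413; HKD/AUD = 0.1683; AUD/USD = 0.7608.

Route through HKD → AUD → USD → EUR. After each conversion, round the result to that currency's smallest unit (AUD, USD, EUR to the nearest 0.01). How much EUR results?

EUR 94,580.16

HKD 878,000.00 × 0.1683 = AUD 147,767.40
AUD 147,767.40 × 0.7608 = USD 112,421.44
USD 112,421.44 × 0.8413 = EUR 94,580.16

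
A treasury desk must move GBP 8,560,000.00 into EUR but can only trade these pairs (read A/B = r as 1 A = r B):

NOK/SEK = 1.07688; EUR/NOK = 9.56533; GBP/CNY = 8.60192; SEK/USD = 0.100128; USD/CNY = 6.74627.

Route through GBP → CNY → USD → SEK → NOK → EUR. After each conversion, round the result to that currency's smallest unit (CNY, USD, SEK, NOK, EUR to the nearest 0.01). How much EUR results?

EUR 10,582,362.51

GBP 8,560,000.00 × 8.60192 = CNY 73,632,435.20
CNY 73,632,435.20 ÷ 6.74627 = USD 10,914,540.21
USD 10,914,540.21 ÷ 0.100128 = SEK 109,005,874.58
SEK 109,005,874.58 ÷ 1.07688 = NOK 101,223,789.63
NOK 101,223,789.63 ÷ 9.56533 = EUR 10,582,362.51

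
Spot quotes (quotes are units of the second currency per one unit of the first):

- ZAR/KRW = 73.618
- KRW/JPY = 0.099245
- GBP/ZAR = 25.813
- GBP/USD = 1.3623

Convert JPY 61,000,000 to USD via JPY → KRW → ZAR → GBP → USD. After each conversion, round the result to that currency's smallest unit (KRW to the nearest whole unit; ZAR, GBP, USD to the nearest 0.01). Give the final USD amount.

USD 440,627.35

JPY 61,000,000 ÷ 0.099245 = KRW 614,640,536
KRW 614,640,536 ÷ 73.618 = ZAR 8,349,052.35
ZAR 8,349,052.35 ÷ 25.813 = GBP 323,443.70
GBP 323,443.70 × 1.3623 = USD 440,627.35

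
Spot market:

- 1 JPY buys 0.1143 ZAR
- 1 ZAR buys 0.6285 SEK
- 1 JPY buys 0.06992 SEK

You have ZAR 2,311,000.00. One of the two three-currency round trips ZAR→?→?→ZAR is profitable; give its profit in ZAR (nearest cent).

Profit: ZAR 63,378.98

Profitable loop is ZAR → SEK → JPY → ZAR:
ZAR 2,311,000.00 × 0.6285 = SEK 1,452,463.50
SEK 1,452,463.50 ÷ 0.06992 = JPY 20,773,219
JPY 20,773,219 × 0.1143 = ZAR 2,374,378.98
Profit = ZAR 2,374,378.98 − ZAR 2,311,000.00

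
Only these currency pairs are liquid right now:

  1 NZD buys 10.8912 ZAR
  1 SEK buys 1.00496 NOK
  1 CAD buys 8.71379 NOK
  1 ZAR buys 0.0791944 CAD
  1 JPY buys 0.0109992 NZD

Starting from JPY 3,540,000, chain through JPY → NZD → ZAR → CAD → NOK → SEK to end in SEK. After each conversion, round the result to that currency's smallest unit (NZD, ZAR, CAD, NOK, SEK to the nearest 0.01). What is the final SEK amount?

SEK 291,201.04

JPY 3,540,000 × 0.0109992 = NZD 38,937.17
NZD 38,937.17 × 10.8912 = ZAR 424,072.51
ZAR 424,072.51 × 0.0791944 = CAD 33,584.17
CAD 33,584.17 × 8.71379 = NOK 292,645.40
NOK 292,645.40 ÷ 1.00496 = SEK 291,201.04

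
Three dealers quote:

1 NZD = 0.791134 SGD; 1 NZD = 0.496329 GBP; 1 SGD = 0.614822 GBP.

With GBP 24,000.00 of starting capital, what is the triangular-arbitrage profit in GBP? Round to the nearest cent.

Profit: GBP 489.59

Profitable loop is GBP → SGD → NZD → GBP:
GBP 24,000.00 ÷ 0.614822 = SGD 39,035.69
SGD 39,035.69 ÷ 0.791134 = NZD 49,341.44
NZD 49,341.44 × 0.496329 = GBP 24,489.59
Profit = GBP 24,489.59 − GBP 24,000.00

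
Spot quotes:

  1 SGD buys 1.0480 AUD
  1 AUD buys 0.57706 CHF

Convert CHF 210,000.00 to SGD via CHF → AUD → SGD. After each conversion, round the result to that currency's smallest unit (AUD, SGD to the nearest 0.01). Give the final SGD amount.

CHF 210,000.00 ÷ 0.57706 = AUD 363,913.63
AUD 363,913.63 ÷ 1.0480 = SGD 347,245.83

SGD 347,245.83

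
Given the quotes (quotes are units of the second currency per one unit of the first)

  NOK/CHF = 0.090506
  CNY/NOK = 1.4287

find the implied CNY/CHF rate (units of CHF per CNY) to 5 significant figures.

CNY/CHF = 0.12931

1 CNY × 1.4287 = 1.4287 NOK
1.4287 NOK × 0.090506 = 0.129306 CHF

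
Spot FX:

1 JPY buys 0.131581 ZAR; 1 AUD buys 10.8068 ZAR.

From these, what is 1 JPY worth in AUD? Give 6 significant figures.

1 JPY × 0.131581 = 0.131581 ZAR
0.131581 ZAR ÷ 10.8068 = 0.0121758 AUD

JPY/AUD = 0.0121758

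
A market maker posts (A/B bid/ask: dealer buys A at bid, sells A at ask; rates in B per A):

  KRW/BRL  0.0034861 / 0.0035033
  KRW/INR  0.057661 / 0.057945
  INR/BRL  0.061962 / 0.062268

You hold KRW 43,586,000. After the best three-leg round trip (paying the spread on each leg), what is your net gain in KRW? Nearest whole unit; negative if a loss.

Best loop KRW → INR → BRL → KRW:
KRW 43,586,000 × 0.057661 (sell KRW at bid) = INR 2,513,212.35
INR 2,513,212.35 × 0.061962 (sell INR at bid) = BRL 155,723.66
BRL 155,723.66 ÷ 0.0035033 (buy KRW at ask) = KRW 44,450,565

Net profit: KRW 864,565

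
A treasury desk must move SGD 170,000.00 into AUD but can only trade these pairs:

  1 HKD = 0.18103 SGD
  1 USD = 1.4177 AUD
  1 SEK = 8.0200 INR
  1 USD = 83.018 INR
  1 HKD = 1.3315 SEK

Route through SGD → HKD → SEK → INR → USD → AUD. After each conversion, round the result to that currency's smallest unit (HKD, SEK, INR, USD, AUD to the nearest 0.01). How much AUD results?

SGD 170,000.00 ÷ 0.18103 = HKD 939,070.87
HKD 939,070.87 × 1.3315 = SEK 1,250,372.86
SEK 1,250,372.86 × 8.0200 = INR 10,027,990.34
INR 10,027,990.34 ÷ 83.018 = USD 120,792.96
USD 120,792.96 × 1.4177 = AUD 171,248.18

AUD 171,248.18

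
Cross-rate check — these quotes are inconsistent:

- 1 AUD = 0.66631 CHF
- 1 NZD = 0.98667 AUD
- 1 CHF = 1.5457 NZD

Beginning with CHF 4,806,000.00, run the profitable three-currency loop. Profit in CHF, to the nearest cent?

Profitable loop is CHF → NZD → AUD → CHF:
CHF 4,806,000.00 × 1.5457 = NZD 7,428,634.20
NZD 7,428,634.20 × 0.98667 = AUD 7,329,610.51
AUD 7,329,610.51 × 0.66631 = CHF 4,883,792.78
Profit = CHF 4,883,792.78 − CHF 4,806,000.00

Profit: CHF 77,792.78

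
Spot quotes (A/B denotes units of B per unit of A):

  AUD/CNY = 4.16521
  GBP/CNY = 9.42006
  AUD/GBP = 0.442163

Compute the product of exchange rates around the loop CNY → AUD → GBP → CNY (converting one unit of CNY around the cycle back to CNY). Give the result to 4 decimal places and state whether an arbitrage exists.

1.0000 (no arbitrage)

Around CNY → AUD → GBP → CNY: 1 ÷ 4.16521 × 0.442163 × 9.42006 = 0.999998
Product ≈ 1 (deviation 0.000%, within rounding noise).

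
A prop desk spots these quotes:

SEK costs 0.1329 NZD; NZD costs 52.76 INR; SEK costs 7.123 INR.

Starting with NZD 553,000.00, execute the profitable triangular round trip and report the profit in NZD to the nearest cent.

Profit: NZD 8,769.70

Profitable loop is NZD → SEK → INR → NZD:
NZD 553,000.00 ÷ 0.1329 = SEK 4,161,023.33
SEK 4,161,023.33 × 7.123 = INR 29,638,969.15
INR 29,638,969.15 ÷ 52.76 = NZD 561,769.70
Profit = NZD 561,769.70 − NZD 553,000.00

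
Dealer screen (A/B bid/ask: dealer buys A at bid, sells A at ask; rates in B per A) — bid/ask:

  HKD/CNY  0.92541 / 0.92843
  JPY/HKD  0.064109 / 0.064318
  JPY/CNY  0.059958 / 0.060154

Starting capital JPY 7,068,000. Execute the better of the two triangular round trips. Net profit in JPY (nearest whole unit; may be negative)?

Net profit: JPY 28,790

Best loop JPY → CNY → HKD → JPY:
JPY 7,068,000 × 0.059958 (sell JPY at bid) = CNY 423,783.14
CNY 423,783.14 ÷ 0.92843 (buy HKD at ask) = HKD 456,451.37
HKD 456,451.37 ÷ 0.064318 (buy JPY at ask) = JPY 7,096,790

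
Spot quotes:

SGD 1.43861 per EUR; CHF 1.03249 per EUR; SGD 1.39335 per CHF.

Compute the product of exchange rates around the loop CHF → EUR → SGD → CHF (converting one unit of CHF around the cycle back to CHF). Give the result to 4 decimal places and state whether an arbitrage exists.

1.0000 (no arbitrage)

Around CHF → EUR → SGD → CHF: 1 ÷ 1.03249 × 1.43861 ÷ 1.39335 = 0.999993
Product ≈ 1 (deviation 0.001%, within rounding noise).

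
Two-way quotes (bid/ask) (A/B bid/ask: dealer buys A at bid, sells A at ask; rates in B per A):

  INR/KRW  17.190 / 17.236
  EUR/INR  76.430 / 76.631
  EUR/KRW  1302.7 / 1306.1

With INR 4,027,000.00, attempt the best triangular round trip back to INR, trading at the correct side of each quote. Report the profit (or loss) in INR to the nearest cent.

Net profit: INR 23,838.57

Best loop INR → KRW → EUR → INR:
INR 4,027,000.00 × 17.190 (sell INR at bid) = KRW 69,224,130
KRW 69,224,130 ÷ 1306.1 (buy EUR at ask) = EUR 53,000.64
EUR 53,000.64 × 76.430 (sell EUR at bid) = INR 4,050,838.57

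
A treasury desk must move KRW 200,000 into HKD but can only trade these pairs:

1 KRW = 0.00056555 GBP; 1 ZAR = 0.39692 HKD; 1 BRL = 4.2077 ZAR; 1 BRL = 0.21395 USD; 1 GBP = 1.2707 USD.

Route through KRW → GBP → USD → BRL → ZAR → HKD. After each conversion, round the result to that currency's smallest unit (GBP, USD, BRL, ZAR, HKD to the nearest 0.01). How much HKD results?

KRW 200,000 × 0.00056555 = GBP 113.11
GBP 113.11 × 1.2707 = USD 143.73
USD 143.73 ÷ 0.21395 = BRL 671.79
BRL 671.79 × 4.2077 = ZAR 2,826.69
ZAR 2,826.69 × 0.39692 = HKD 1,121.97

HKD 1,121.97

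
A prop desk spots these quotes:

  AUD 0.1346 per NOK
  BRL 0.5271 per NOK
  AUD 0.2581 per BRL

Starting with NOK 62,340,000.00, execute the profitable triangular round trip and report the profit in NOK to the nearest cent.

Profitable loop is NOK → BRL → AUD → NOK:
NOK 62,340,000.00 × 0.5271 = BRL 32,859,414.00
BRL 32,859,414.00 × 0.2581 = AUD 8,481,014.75
AUD 8,481,014.75 ÷ 0.1346 = NOK 63,009,024.91
Profit = NOK 63,009,024.91 − NOK 62,340,000.00

Profit: NOK 669,024.91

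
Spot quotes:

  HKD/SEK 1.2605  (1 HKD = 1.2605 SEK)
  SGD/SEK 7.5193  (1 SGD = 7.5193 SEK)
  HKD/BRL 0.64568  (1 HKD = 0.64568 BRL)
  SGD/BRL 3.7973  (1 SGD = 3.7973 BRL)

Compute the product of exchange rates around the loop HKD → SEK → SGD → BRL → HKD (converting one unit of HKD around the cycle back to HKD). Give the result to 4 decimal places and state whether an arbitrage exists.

Around HKD → SEK → SGD → BRL → HKD: 1 × 1.2605 ÷ 7.5193 × 3.7973 ÷ 0.64568 = 0.985878
Product < 1; profitable direction is HKD → BRL → SGD → SEK → HKD.

0.9859 (arbitrage exists)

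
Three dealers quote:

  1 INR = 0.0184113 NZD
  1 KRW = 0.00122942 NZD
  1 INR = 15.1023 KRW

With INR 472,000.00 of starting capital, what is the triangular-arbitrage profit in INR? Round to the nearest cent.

Profit: INR 3,993.38

Profitable loop is INR → KRW → NZD → INR:
INR 472,000.00 × 15.1023 = KRW 7,128,286
KRW 7,128,286 × 0.00122942 = NZD 8,763.66
NZD 8,763.66 ÷ 0.0184113 = INR 475,993.38
Profit = INR 475,993.38 − INR 472,000.00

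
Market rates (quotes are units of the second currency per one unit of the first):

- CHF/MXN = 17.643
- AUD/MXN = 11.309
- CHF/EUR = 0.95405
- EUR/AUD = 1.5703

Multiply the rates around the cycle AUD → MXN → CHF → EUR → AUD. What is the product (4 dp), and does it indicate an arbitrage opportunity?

0.9603 (arbitrage exists)

Around AUD → MXN → CHF → EUR → AUD: 1 × 11.309 ÷ 17.643 × 0.95405 × 1.5703 = 0.960297
Product < 1; profitable direction is AUD → EUR → CHF → MXN → AUD.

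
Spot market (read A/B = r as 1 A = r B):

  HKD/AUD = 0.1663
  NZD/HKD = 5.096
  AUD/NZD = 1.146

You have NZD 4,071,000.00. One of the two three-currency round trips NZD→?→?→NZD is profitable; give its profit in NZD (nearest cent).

Profit: NZD 120,744.63

Profitable loop is NZD → AUD → HKD → NZD:
NZD 4,071,000.00 ÷ 1.146 = AUD 3,552,356.02
AUD 3,552,356.02 ÷ 0.1663 = HKD 21,361,130.61
HKD 21,361,130.61 ÷ 5.096 = NZD 4,191,744.63
Profit = NZD 4,191,744.63 − NZD 4,071,000.00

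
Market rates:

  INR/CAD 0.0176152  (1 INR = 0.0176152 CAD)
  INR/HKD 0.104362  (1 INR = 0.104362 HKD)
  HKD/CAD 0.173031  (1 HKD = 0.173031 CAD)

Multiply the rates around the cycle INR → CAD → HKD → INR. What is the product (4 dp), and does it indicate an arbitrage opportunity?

0.9755 (arbitrage exists)

Around INR → CAD → HKD → INR: 1 × 0.0176152 ÷ 0.173031 ÷ 0.104362 = 0.975487
Product < 1; profitable direction is INR → HKD → CAD → INR.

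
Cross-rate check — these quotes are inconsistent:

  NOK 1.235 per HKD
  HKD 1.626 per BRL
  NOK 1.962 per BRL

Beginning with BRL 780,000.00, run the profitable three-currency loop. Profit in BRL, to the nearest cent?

Profit: BRL 18,331.19

Profitable loop is BRL → HKD → NOK → BRL:
BRL 780,000.00 × 1.626 = HKD 1,268,280.00
HKD 1,268,280.00 × 1.235 = NOK 1,566,325.80
NOK 1,566,325.80 ÷ 1.962 = BRL 798,331.19
Profit = BRL 798,331.19 − BRL 780,000.00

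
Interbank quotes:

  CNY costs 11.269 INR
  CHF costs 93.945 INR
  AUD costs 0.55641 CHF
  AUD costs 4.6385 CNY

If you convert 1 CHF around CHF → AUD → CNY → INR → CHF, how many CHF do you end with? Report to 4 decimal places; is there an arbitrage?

Around CHF → AUD → CNY → INR → CHF: 1 ÷ 0.55641 × 4.6385 × 11.269 ÷ 93.945 = 0.999987
Product ≈ 1 (deviation 0.001%, within rounding noise).

1.0000 (no arbitrage)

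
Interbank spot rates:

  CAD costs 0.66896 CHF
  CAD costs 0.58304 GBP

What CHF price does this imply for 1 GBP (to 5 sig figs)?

GBP/CHF = 1.1474

1 GBP ÷ 0.58304 = 1.71515 CAD
1.71515 CAD × 0.66896 = 1.14737 CHF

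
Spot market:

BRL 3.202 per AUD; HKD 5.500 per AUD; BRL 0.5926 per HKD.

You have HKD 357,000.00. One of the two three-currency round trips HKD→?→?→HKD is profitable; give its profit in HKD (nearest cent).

Profitable loop is HKD → BRL → AUD → HKD:
HKD 357,000.00 × 0.5926 = BRL 211,558.20
BRL 211,558.20 ÷ 3.202 = AUD 66,070.64
AUD 66,070.64 × 5.500 = HKD 363,388.54
Profit = HKD 363,388.54 − HKD 357,000.00

Profit: HKD 6,388.54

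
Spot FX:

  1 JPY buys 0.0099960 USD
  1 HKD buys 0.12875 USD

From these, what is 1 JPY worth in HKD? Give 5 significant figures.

JPY/HKD = 0.077639

1 JPY × 0.0099960 = 0.009996 USD
0.009996 USD ÷ 0.12875 = 0.0776388 HKD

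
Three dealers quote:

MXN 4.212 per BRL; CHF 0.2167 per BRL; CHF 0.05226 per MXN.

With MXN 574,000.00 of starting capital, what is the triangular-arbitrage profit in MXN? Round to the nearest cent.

Profit: MXN 9,056.64

Profitable loop is MXN → CHF → BRL → MXN:
MXN 574,000.00 × 0.05226 = CHF 29,997.24
CHF 29,997.24 ÷ 0.2167 = BRL 138,427.50
BRL 138,427.50 × 4.212 = MXN 583,056.64
Profit = MXN 583,056.64 − MXN 574,000.00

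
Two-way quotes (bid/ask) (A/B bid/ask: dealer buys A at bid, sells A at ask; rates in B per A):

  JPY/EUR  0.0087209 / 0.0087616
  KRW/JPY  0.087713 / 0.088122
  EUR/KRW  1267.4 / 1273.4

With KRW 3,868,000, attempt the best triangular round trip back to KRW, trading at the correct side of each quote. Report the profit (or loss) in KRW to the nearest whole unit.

Best loop KRW → EUR → JPY → KRW:
KRW 3,868,000 ÷ 1273.4 (buy EUR at ask) = EUR 3,037.54
EUR 3,037.54 ÷ 0.0087616 (buy JPY at ask) = JPY 346,688
JPY 346,688 ÷ 0.088122 (buy KRW at ask) = KRW 3,934,177

Net profit: KRW 66,177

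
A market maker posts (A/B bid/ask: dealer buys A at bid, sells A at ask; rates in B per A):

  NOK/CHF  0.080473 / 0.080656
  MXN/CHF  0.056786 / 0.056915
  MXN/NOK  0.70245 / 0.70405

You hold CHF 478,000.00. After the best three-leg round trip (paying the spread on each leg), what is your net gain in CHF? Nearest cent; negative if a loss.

Best loop CHF → NOK → MXN → CHF:
CHF 478,000.00 ÷ 0.080656 (buy NOK at ask) = NOK 5,926,403.49
NOK 5,926,403.49 ÷ 0.70405 (buy MXN at ask) = MXN 8,417,588.94
MXN 8,417,588.94 × 0.056786 (sell MXN at bid) = CHF 478,001.21

Net profit: CHF 1.21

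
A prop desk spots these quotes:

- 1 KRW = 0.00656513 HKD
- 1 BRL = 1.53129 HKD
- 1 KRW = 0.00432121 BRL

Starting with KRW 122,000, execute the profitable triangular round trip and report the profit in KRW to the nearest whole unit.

Profit: KRW 964

Profitable loop is KRW → BRL → HKD → KRW:
KRW 122,000 × 0.00432121 = BRL 527.19
BRL 527.19 × 1.53129 = HKD 807.28
HKD 807.28 ÷ 0.00656513 = KRW 122,964
Profit = KRW 122,964 − KRW 122,000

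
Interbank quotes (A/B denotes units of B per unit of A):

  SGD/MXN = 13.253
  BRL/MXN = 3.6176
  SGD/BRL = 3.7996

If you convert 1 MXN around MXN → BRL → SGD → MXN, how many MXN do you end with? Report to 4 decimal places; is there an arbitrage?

0.9642 (arbitrage exists)

Around MXN → BRL → SGD → MXN: 1 ÷ 3.6176 ÷ 3.7996 × 13.253 = 0.964175
Product < 1; profitable direction is MXN → SGD → BRL → MXN.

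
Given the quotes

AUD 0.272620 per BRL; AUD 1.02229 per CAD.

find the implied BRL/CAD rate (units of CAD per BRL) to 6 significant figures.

BRL/CAD = 0.266676

1 BRL × 0.272620 = 0.27262 AUD
0.27262 AUD ÷ 1.02229 = 0.266676 CAD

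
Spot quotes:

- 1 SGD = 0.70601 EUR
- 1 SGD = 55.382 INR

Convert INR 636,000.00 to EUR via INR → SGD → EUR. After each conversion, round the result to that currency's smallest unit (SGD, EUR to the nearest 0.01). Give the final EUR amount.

EUR 8,107.73

INR 636,000.00 ÷ 55.382 = SGD 11,483.88
SGD 11,483.88 × 0.70601 = EUR 8,107.73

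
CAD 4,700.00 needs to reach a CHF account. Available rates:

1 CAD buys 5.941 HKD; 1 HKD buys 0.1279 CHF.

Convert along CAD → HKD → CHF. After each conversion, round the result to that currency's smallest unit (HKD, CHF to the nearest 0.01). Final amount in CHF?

CHF 3,571.31

CAD 4,700.00 × 5.941 = HKD 27,922.70
HKD 27,922.70 × 0.1279 = CHF 3,571.31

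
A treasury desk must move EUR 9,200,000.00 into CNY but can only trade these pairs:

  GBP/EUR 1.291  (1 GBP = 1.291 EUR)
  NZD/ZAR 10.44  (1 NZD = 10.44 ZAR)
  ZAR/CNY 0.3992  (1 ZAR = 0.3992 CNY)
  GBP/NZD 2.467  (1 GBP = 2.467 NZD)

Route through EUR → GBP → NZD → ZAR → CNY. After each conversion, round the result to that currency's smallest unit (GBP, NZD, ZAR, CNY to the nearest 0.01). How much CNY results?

CNY 73,269,253.31

EUR 9,200,000.00 ÷ 1.291 = GBP 7,126,258.71
GBP 7,126,258.71 × 2.467 = NZD 17,580,480.24
NZD 17,580,480.24 × 10.44 = ZAR 183,540,213.71
ZAR 183,540,213.71 × 0.3992 = CNY 73,269,253.31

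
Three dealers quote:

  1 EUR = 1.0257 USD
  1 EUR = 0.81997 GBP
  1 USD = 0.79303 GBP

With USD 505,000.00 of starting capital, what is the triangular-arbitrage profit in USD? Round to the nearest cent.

Profitable loop is USD → EUR → GBP → USD:
USD 505,000.00 ÷ 1.0257 = EUR 492,346.69
EUR 492,346.69 × 0.81997 = GBP 403,709.52
GBP 403,709.52 ÷ 0.79303 = USD 509,072.19
Profit = USD 509,072.19 − USD 505,000.00

Profit: USD 4,072.19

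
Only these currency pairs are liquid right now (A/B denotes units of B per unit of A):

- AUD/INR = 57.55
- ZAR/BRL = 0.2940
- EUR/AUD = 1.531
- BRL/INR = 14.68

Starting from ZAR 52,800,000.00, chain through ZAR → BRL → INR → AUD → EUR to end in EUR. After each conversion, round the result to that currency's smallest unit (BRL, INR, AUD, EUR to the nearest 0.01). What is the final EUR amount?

ZAR 52,800,000.00 × 0.2940 = BRL 15,523,200.00
BRL 15,523,200.00 × 14.68 = INR 227,880,576.00
INR 227,880,576.00 ÷ 57.55 = AUD 3,959,697.24
AUD 3,959,697.24 ÷ 1.531 = EUR 2,586,346.99

EUR 2,586,346.99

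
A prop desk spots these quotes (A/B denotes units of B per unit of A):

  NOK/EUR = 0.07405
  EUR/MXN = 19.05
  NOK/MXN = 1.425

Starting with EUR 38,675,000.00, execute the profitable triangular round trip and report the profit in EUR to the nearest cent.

Profitable loop is EUR → NOK → MXN → EUR:
EUR 38,675,000.00 ÷ 0.07405 = NOK 522,282,241.73
NOK 522,282,241.73 × 1.425 = MXN 744,252,194.46
MXN 744,252,194.46 ÷ 19.05 = EUR 39,068,356.66
Profit = EUR 39,068,356.66 − EUR 38,675,000.00

Profit: EUR 393,356.66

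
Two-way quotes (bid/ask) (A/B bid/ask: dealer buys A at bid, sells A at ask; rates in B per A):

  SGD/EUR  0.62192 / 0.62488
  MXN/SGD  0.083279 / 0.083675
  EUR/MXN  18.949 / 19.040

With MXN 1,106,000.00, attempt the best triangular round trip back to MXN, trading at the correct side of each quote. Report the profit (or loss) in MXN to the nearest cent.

Best loop MXN → EUR → SGD → MXN:
MXN 1,106,000.00 ÷ 19.040 (buy EUR at ask) = EUR 58,088.24
EUR 58,088.24 ÷ 0.62488 (buy SGD at ask) = SGD 92,959.02
SGD 92,959.02 ÷ 0.083675 (buy MXN at ask) = MXN 1,110,953.39

Net profit: MXN 4,953.39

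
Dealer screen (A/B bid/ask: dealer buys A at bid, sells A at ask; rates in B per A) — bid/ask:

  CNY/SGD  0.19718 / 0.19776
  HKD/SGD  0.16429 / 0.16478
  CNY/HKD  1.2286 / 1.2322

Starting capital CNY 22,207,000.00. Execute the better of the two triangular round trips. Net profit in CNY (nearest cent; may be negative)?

Net profit: CNY 458,905.81

Best loop CNY → HKD → SGD → CNY:
CNY 22,207,000.00 × 1.2286 (sell CNY at bid) = HKD 27,283,520.20
HKD 27,283,520.20 × 0.16429 (sell HKD at bid) = SGD 4,482,409.53
SGD 4,482,409.53 ÷ 0.19776 (buy CNY at ask) = CNY 22,665,905.81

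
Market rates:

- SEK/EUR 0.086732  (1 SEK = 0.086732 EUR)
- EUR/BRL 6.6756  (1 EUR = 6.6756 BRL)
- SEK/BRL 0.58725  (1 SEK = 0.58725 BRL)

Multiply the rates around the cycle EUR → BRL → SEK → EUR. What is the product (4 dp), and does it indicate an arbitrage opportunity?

0.9859 (arbitrage exists)

Around EUR → BRL → SEK → EUR: 1 × 6.6756 ÷ 0.58725 × 0.086732 = 0.985931
Product < 1; profitable direction is EUR → SEK → BRL → EUR.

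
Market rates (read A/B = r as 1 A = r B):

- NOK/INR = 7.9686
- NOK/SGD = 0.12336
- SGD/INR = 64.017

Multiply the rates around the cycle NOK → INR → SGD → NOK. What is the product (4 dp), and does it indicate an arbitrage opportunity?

1.0090 (arbitrage exists)

Around NOK → INR → SGD → NOK: 1 × 7.9686 ÷ 64.017 ÷ 0.12336 = 1.009049
Product > 1; profitable direction is NOK → INR → SGD → NOK.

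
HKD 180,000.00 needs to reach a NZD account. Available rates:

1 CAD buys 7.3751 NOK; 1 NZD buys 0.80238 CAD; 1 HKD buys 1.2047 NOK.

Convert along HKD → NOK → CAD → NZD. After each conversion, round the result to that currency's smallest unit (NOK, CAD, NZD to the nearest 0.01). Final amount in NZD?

NZD 36,644.05

HKD 180,000.00 × 1.2047 = NOK 216,846.00
NOK 216,846.00 ÷ 7.3751 = CAD 29,402.45
CAD 29,402.45 ÷ 0.80238 = NZD 36,644.05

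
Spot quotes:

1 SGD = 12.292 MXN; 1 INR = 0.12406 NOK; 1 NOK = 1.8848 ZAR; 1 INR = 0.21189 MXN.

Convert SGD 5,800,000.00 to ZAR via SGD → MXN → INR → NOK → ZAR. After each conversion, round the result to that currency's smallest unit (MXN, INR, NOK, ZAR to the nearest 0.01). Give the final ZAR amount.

SGD 5,800,000.00 × 12.292 = MXN 71,293,600.00
MXN 71,293,600.00 ÷ 0.21189 = INR 336,465,147.01
INR 336,465,147.01 × 0.12406 = NOK 41,741,866.14
NOK 41,741,866.14 × 1.8848 = ZAR 78,675,069.30

ZAR 78,675,069.30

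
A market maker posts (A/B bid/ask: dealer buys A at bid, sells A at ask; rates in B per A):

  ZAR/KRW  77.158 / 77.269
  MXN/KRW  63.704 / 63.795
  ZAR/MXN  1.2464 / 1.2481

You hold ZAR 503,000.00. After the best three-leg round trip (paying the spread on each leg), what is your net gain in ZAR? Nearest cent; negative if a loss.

Net profit: ZAR 13,876.56

Best loop ZAR → MXN → KRW → ZAR:
ZAR 503,000.00 × 1.2464 (sell ZAR at bid) = MXN 626,939.20
MXN 626,939.20 × 63.704 (sell MXN at bid) = KRW 39,938,535
KRW 39,938,535 ÷ 77.269 (buy ZAR at ask) = ZAR 516,876.56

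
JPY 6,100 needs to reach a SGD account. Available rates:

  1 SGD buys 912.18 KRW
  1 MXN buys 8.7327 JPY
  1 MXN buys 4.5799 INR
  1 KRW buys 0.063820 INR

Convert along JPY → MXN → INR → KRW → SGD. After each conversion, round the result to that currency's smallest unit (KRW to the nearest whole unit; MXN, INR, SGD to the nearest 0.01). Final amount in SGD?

JPY 6,100 ÷ 8.7327 = MXN 698.52
MXN 698.52 × 4.5799 = INR 3,199.15
INR 3,199.15 ÷ 0.063820 = KRW 50,128
KRW 50,128 ÷ 912.18 = SGD 54.95

SGD 54.95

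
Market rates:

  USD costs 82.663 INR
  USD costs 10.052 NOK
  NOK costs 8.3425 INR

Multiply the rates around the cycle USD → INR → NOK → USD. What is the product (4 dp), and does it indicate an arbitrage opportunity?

Around USD → INR → NOK → USD: 1 × 82.663 ÷ 8.3425 ÷ 10.052 = 0.985740
Product < 1; profitable direction is USD → NOK → INR → USD.

0.9857 (arbitrage exists)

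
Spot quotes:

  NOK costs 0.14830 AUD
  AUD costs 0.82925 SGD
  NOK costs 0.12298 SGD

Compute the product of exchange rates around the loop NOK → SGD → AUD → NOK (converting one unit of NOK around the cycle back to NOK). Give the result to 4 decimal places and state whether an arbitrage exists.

1.0000 (no arbitrage)

Around NOK → SGD → AUD → NOK: 1 × 0.12298 ÷ 0.82925 ÷ 0.14830 = 1.000018
Product ≈ 1 (deviation 0.002%, within rounding noise).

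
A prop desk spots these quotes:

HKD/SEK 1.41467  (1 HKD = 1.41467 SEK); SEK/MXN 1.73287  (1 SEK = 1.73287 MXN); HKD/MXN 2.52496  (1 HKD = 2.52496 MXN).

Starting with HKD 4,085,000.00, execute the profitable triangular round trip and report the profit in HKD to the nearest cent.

Profit: HKD 122,512.71

Profitable loop is HKD → MXN → SEK → HKD:
HKD 4,085,000.00 × 2.52496 = MXN 10,314,461.60
MXN 10,314,461.60 ÷ 1.73287 = SEK 5,952,242.00
SEK 5,952,242.00 ÷ 1.41467 = HKD 4,207,512.71
Profit = HKD 4,207,512.71 − HKD 4,085,000.00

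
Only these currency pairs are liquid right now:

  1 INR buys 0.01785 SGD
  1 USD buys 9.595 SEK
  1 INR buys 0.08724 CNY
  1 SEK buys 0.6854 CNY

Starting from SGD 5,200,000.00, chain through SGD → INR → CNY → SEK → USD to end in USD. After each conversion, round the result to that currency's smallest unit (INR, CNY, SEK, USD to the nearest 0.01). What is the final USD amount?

SGD 5,200,000.00 ÷ 0.01785 = INR 291,316,526.61
INR 291,316,526.61 × 0.08724 = CNY 25,414,453.78
CNY 25,414,453.78 ÷ 0.6854 = SEK 37,079,739.98
SEK 37,079,739.98 ÷ 9.595 = USD 3,864,485.67

USD 3,864,485.67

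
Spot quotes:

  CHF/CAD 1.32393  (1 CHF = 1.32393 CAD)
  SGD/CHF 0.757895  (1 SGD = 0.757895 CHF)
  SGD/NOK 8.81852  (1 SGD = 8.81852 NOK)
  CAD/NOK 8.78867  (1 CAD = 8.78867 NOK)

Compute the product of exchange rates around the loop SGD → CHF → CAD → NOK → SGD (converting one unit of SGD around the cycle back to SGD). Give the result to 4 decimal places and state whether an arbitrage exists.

Around SGD → CHF → CAD → NOK → SGD: 1 × 0.757895 × 1.32393 × 8.78867 ÷ 8.81852 = 1.000003
Product ≈ 1 (deviation 0.000%, within rounding noise).

1.0000 (no arbitrage)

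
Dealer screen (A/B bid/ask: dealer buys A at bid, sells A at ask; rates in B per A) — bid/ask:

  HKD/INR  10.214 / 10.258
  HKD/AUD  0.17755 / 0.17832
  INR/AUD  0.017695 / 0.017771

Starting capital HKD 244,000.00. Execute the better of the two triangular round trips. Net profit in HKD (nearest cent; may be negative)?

Best loop HKD → INR → AUD → HKD:
HKD 244,000.00 × 10.214 (sell HKD at bid) = INR 2,492,216.00
INR 2,492,216.00 × 0.017695 (sell INR at bid) = AUD 44,099.76
AUD 44,099.76 ÷ 0.17832 (buy HKD at ask) = HKD 247,306.88

Net profit: HKD 3,306.88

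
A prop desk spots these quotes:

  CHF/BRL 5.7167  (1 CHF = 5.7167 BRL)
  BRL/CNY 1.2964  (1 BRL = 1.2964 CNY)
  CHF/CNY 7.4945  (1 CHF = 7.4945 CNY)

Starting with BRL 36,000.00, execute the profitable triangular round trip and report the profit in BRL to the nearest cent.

Profitable loop is BRL → CHF → CNY → BRL:
BRL 36,000.00 ÷ 5.7167 = CHF 6,297.34
CHF 6,297.34 × 7.4945 = CNY 47,195.41
CNY 47,195.41 ÷ 1.2964 = BRL 36,404.98
Profit = BRL 36,404.98 − BRL 36,000.00

Profit: BRL 404.98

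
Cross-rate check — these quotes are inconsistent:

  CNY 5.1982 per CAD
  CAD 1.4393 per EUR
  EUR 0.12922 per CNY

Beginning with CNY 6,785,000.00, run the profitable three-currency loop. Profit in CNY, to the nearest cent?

Profit: CNY 233,039.45

Profitable loop is CNY → CAD → EUR → CNY:
CNY 6,785,000.00 ÷ 5.1982 = CAD 1,305,259.51
CAD 1,305,259.51 ÷ 1.4393 = EUR 906,871.06
EUR 906,871.06 ÷ 0.12922 = CNY 7,018,039.45
Profit = CNY 7,018,039.45 − CNY 6,785,000.00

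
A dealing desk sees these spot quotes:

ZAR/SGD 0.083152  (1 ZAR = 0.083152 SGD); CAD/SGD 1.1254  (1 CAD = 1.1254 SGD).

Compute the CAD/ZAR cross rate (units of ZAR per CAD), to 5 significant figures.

CAD/ZAR = 13.534

1 CAD × 1.1254 = 1.1254 SGD
1.1254 SGD ÷ 0.083152 = 13.5343 ZAR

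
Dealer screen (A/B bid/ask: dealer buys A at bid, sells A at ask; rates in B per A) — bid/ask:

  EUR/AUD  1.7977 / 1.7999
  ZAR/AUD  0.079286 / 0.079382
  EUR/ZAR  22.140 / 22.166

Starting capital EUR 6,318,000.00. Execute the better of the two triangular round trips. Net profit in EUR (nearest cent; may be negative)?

Best loop EUR → AUD → ZAR → EUR:
EUR 6,318,000.00 × 1.7977 (sell EUR at bid) = AUD 11,357,868.60
AUD 11,357,868.60 ÷ 0.079382 (buy ZAR at ask) = ZAR 143,078,639.99
ZAR 143,078,639.99 ÷ 22.166 (buy EUR at ask) = EUR 6,454,869.62

Net profit: EUR 136,869.62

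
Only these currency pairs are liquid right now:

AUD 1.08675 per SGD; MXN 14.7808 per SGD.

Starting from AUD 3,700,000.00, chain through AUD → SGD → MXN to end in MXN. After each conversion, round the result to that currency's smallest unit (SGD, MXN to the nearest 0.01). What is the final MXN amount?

MXN 50,323,404.60

AUD 3,700,000.00 ÷ 1.08675 = SGD 3,404,646.88
SGD 3,404,646.88 × 14.7808 = MXN 50,323,404.60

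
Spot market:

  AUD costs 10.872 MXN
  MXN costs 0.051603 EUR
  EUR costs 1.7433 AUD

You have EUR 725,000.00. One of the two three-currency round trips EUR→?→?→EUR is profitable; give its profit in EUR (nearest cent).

Profitable loop is EUR → MXN → AUD → EUR:
EUR 725,000.00 ÷ 0.051603 = MXN 14,049,570.76
MXN 14,049,570.76 ÷ 10.872 = AUD 1,292,271.04
AUD 1,292,271.04 ÷ 1.7433 = EUR 741,278.63
Profit = EUR 741,278.63 − EUR 725,000.00

Profit: EUR 16,278.63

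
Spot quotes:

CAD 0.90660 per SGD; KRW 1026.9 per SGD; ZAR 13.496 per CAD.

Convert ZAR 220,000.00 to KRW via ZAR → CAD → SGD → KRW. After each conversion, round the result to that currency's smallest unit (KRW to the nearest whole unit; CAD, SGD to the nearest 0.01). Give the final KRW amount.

KRW 18,464,186

ZAR 220,000.00 ÷ 13.496 = CAD 16,301.13
CAD 16,301.13 ÷ 0.90660 = SGD 17,980.51
SGD 17,980.51 × 1026.9 = KRW 18,464,186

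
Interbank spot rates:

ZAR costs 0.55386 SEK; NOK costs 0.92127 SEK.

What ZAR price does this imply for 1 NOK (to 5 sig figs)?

NOK/ZAR = 1.6634

1 NOK × 0.92127 = 0.92127 SEK
0.92127 SEK ÷ 0.55386 = 1.66336 ZAR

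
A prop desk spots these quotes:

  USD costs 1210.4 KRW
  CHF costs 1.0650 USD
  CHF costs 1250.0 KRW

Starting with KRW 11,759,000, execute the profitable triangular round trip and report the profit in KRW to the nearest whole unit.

Profitable loop is KRW → CHF → USD → KRW:
KRW 11,759,000 ÷ 1250.0 = CHF 9,407.20
CHF 9,407.20 × 1.0650 = USD 10,018.67
USD 10,018.67 × 1210.4 = KRW 12,126,596
Profit = KRW 12,126,596 − KRW 11,759,000

Profit: KRW 367,596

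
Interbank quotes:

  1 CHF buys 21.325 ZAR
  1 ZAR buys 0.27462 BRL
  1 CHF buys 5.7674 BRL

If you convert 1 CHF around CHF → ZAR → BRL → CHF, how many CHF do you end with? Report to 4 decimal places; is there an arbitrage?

Around CHF → ZAR → BRL → CHF: 1 × 21.325 × 0.27462 ÷ 5.7674 = 1.015409
Product > 1; profitable direction is CHF → ZAR → BRL → CHF.

1.0154 (arbitrage exists)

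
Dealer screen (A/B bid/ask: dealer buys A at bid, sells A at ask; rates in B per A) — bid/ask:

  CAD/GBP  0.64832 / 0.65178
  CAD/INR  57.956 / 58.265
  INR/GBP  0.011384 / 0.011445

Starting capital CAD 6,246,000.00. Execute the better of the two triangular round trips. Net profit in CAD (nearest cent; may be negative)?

Best loop CAD → INR → GBP → CAD:
CAD 6,246,000.00 × 57.956 (sell CAD at bid) = INR 361,993,176.00
INR 361,993,176.00 × 0.011384 (sell INR at bid) = GBP 4,120,930.32
GBP 4,120,930.32 ÷ 0.65178 (buy CAD at ask) = CAD 6,322,578.65

Net profit: CAD 76,578.65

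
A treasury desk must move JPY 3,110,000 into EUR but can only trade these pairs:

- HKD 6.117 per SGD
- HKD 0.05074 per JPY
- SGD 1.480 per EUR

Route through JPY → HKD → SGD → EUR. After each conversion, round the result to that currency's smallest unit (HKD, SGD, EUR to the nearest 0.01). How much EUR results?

EUR 17,430.53

JPY 3,110,000 × 0.05074 = HKD 157,801.40
HKD 157,801.40 ÷ 6.117 = SGD 25,797.19
SGD 25,797.19 ÷ 1.480 = EUR 17,430.53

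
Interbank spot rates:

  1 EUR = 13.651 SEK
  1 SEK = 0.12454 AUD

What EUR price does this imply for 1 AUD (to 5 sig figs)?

AUD/EUR = 0.58820

1 AUD ÷ 0.12454 = 8.02955 SEK
8.02955 SEK ÷ 13.651 = 0.588202 EUR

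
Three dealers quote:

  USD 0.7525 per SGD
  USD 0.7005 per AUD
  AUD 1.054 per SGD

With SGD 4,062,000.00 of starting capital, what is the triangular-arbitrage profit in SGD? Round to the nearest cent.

Profit: SGD 77,974.56

Profitable loop is SGD → USD → AUD → SGD:
SGD 4,062,000.00 × 0.7525 = USD 3,056,655.00
USD 3,056,655.00 ÷ 0.7005 = AUD 4,363,533.19
AUD 4,363,533.19 ÷ 1.054 = SGD 4,139,974.56
Profit = SGD 4,139,974.56 − SGD 4,062,000.00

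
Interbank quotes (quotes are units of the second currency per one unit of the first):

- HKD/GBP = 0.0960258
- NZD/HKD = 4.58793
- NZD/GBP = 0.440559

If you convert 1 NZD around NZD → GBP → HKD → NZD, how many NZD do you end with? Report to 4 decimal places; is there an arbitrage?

1.0000 (no arbitrage)

Around NZD → GBP → HKD → NZD: 1 × 0.440559 ÷ 0.0960258 ÷ 4.58793 = 0.999999
Product ≈ 1 (deviation 0.000%, within rounding noise).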